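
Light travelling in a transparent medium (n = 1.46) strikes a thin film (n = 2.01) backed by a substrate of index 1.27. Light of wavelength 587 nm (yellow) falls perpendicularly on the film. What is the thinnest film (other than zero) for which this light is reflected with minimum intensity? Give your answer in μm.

0.146 μm

At the upper boundary (n = 1.46 to n = 2.01) the reflected ray undergoes a half-wave phase shift.
Bottom surface (2.01 → 1.27): reflection off a lower-index medium gives no phase shift.
Net: one phase inversion between the two reflected rays.
For minimum reflection here: 2 n t = m λ.
Minimum nonzero at m = 1: t = λ / (2 n) = 587 / (2 × 2.01) = 146 nm.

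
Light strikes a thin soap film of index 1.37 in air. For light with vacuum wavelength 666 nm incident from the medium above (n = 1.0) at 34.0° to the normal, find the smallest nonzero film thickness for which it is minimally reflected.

266 nm

At the upper boundary (n = 1.0 to n = 1.37) the reflected ray undergoes a half-wave phase shift.
At the lower boundary (n = 1.37 to n = 1.0) the reflected ray undergoes no phase shift.
Net: one phase inversion between the two reflected rays.
With one net inversion, destructive interference in reflection requires 2 n t cos θ_r = m λ.
Snell's law: 1.0 sin 34.0° = 1.37 sin θ_r → sin θ_r = 0.408, cos θ_r = 0.913.
Minimum nonzero at m = 1: t = λ / (2 n cos θ_r) = 666 / (2 × 1.37 × 0.913) = 266 nm.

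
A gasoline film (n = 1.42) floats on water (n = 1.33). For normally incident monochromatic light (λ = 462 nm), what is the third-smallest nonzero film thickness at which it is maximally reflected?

407 nm

At the upper boundary (n = 1.0 to n = 1.42) the reflected ray undergoes a half-wave phase shift.
Bottom surface (1.42 → 1.33): reflection off a lower-index medium gives no phase shift.
Exactly one π shift → a net half-wave offset.
For strong reflection here: 2 n t = (m + ½) λ.
The third-smallest nonzero thickness corresponds to m = 2: t = (m + ½) λ / (2 n) = 2.50 × 462 / (2 × 1.42) = 407 nm.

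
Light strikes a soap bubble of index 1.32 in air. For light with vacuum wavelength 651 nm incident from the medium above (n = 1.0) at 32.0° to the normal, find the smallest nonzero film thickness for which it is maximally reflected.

Top surface (1.0 → 1.32): reflection off a higher-index medium gives a half-wave phase shift.
Bottom surface (1.32 → 1.0): reflection off a lower-index medium gives no phase shift.
Net: one phase inversion between the two reflected rays.
For maximum reflection here: 2 n t cos θ_r = (m + ½) λ.
Snell's law: 1.0 sin 32.0° = 1.32 sin θ_r → sin θ_r = 0.401, cos θ_r = 0.916.
Minimum at m = 0: t = λ / (4 n cos θ_r) = 651 / (4 × 1.32 × 0.916) = 135 nm.

135 nm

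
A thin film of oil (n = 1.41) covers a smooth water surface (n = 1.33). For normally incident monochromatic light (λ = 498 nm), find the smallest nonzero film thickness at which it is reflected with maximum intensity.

At the upper boundary (n = 1.0 to n = 1.41) the reflected ray undergoes a half-wave phase shift.
Bottom surface (1.41 → 1.33): reflection off a lower-index medium gives no phase shift.
The two reflections differ by half a wavelength.
With one net inversion, constructive interference in reflection requires 2 n t = (m + ½) λ.
Minimum at m = 0: t = λ / (4 n) = 498 / (4 × 1.41) = 88.3 nm.

88.3 nm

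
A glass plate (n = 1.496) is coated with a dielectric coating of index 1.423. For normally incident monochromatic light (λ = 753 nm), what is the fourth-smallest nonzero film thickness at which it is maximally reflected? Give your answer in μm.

1.06 μm

At the upper boundary (n = 1.0 to n = 1.423) the reflected ray undergoes a half-wave phase shift.
Bottom surface (1.423 → 1.496): reflection off a higher-index medium gives a half-wave phase shift.
Net: no relative phase inversion (both shifts match).
For strong reflection here: 2 n t = m λ.
The fourth-smallest nonzero thickness corresponds to m = 4: t = m λ / (2 n) = 4.00 × 753 / (2 × 1.423) = 1058 nm.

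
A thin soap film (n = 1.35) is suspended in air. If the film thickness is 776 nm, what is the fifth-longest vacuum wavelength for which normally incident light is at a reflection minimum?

419 nm

Ray reflecting at the top interface goes from n = 1.0 toward n = 1.35: a half-wave phase shift.
Ray reflecting at the bottom interface goes from n = 1.35 toward n = 1.0: no phase shift.
The two reflections differ by half a wavelength.
With one net inversion, destructive interference in reflection requires 2 n t = m λ.
λ = 2 n t / m. The fifth-longest wavelength is m = 5: λ = 2 × 1.35 × 776 / 5.00 = 419 nm.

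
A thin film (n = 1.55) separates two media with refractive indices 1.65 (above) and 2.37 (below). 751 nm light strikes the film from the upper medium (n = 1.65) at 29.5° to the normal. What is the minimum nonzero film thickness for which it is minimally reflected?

284 nm

At the upper boundary (n = 1.65 to n = 1.55) the reflected ray undergoes no phase shift.
Bottom surface (1.55 → 2.37): reflection off a higher-index medium gives a half-wave phase shift.
Net: one phase inversion between the two reflected rays.
So the condition for destructive reflection is 2 n t cos θ_r = m λ.
Snell's law: 1.65 sin 29.5° = 1.55 sin θ_r → sin θ_r = 0.524, cos θ_r = 0.852.
Minimum nonzero at m = 1: t = λ / (2 n cos θ_r) = 751 / (2 × 1.55 × 0.852) = 284 nm.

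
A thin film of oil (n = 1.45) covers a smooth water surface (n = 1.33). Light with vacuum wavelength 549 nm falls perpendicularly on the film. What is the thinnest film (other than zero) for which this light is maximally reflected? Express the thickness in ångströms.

Top surface (1.0 → 1.45): reflection off a higher-index medium gives a half-wave phase shift.
Ray reflecting at the bottom interface goes from n = 1.45 toward n = 1.33: no phase shift.
Exactly one π shift → a net half-wave offset.
So the condition for constructive reflection is 2 n t = (m + ½) λ.
Minimum at m = 0: t = λ / (4 n) = 549 / (4 × 1.45) = 94.7 nm.

947 Å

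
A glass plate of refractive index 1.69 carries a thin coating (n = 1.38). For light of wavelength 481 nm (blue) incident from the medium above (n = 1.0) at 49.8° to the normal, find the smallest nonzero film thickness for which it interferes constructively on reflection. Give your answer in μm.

0.209 μm

Top surface (1.0 → 1.38): reflection off a higher-index medium gives a half-wave phase shift.
Bottom surface (1.38 → 1.69): reflection off a higher-index medium gives a half-wave phase shift.
Zero or two π shifts → no net half-wave offset.
So the condition for constructive reflection is 2 n t cos θ_r = m λ.
Snell's law: 1.0 sin 49.8° = 1.38 sin θ_r → sin θ_r = 0.553, cos θ_r = 0.833.
Minimum nonzero at m = 1: t = λ / (2 n cos θ_r) = 481 / (2 × 1.38 × 0.833) = 209 nm.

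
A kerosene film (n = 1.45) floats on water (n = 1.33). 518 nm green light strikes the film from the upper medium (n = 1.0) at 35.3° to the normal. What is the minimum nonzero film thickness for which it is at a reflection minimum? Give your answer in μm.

0.195 μm

At the upper boundary (n = 1.0 to n = 1.45) the reflected ray undergoes a half-wave phase shift.
At the lower boundary (n = 1.45 to n = 1.33) the reflected ray undergoes no phase shift.
Net: one phase inversion between the two reflected rays.
So the condition for destructive reflection is 2 n t cos θ_r = m λ.
Snell's law: 1.0 sin 35.3° = 1.45 sin θ_r → sin θ_r = 0.399, cos θ_r = 0.917.
Minimum nonzero at m = 1: t = λ / (2 n cos θ_r) = 518 / (2 × 1.45 × 0.917) = 195 nm.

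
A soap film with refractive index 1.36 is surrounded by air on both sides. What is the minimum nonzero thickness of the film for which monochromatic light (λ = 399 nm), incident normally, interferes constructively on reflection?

73.3 nm

At the upper boundary (n = 1.0 to n = 1.36) the reflected ray undergoes a half-wave phase shift.
Ray reflecting at the bottom interface goes from n = 1.36 toward n = 1.0: no phase shift.
The two reflections differ by half a wavelength.
With one net inversion, constructive interference in reflection requires 2 n t = (m + ½) λ.
Minimum at m = 0: t = λ / (4 n) = 399 / (4 × 1.36) = 73.3 nm.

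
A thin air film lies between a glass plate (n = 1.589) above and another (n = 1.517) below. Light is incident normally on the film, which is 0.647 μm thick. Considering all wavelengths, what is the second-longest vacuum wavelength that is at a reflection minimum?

647 nm

At the upper boundary (n = 1.589 to n = 1.0) the reflected ray undergoes no phase shift.
Ray reflecting at the bottom interface goes from n = 1.0 toward n = 1.517: a half-wave phase shift.
Net: one phase inversion between the two reflected rays.
So the condition for destructive reflection is 2 n t = m λ.
λ = 2 n t / m. The second-longest wavelength is m = 2: λ = 2 × 1.0 × 647 / 2.00 = 647 nm.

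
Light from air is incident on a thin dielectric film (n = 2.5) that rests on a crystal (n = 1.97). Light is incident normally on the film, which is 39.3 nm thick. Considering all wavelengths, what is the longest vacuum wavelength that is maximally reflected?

393 nm

Ray reflecting at the top interface goes from n = 1.0 toward n = 2.5: a half-wave phase shift.
Bottom surface (2.5 → 1.97): reflection off a lower-index medium gives no phase shift.
Net: one phase inversion between the two reflected rays.
For strong reflection here: 2 n t = (m + ½) λ.
λ = 2 n t / (m + ½). The longest wavelength is m = 0: λ = 2 × 2.5 × 39.3 / 0.500 = 393 nm.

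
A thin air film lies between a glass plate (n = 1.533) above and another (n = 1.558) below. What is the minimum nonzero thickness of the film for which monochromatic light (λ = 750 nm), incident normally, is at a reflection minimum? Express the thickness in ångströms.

3750 Å

Ray reflecting at the top interface goes from n = 1.533 toward n = 1.0: no phase shift.
Ray reflecting at the bottom interface goes from n = 1.0 toward n = 1.558: a half-wave phase shift.
Exactly one π shift → a net half-wave offset.
For weak reflection here: 2 n t = m λ.
Minimum nonzero at m = 1: t = λ / (2 n) = 750 / (2 × 1.0) = 375 nm.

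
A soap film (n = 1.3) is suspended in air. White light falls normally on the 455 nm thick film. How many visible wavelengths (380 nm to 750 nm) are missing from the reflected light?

2

Top surface (1.0 → 1.3): reflection off a higher-index medium gives a half-wave phase shift.
At the lower boundary (n = 1.3 to n = 1.0) the reflected ray undergoes no phase shift.
Exactly one π shift → a net half-wave offset.
For weak reflection here: 2 n t = m λ.
λ = 2 n t / m = 1183 / m nm.
m=1: 1183 nm (IR); m=2: 592 nm (visible); m=3: 394 nm (visible); m=4: 296 nm (UV).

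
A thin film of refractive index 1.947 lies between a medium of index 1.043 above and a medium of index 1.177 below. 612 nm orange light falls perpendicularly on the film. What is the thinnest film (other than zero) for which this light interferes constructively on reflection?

78.6 nm

Ray reflecting at the top interface goes from n = 1.043 toward n = 1.947: a half-wave phase shift.
At the lower boundary (n = 1.947 to n = 1.177) the reflected ray undergoes no phase shift.
Exactly one π shift → a net half-wave offset.
For strong reflection here: 2 n t = (m + ½) λ.
Minimum at m = 0: t = λ / (4 n) = 612 / (4 × 1.947) = 78.6 nm.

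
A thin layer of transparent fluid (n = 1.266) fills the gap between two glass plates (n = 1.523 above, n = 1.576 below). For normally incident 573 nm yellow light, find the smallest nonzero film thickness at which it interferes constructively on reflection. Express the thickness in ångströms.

1132 Å

Top surface (1.523 → 1.266): reflection off a lower-index medium gives no phase shift.
Ray reflecting at the bottom interface goes from n = 1.266 toward n = 1.576: a half-wave phase shift.
The two reflections differ by half a wavelength.
So the condition for constructive reflection is 2 n t = (m + ½) λ.
Minimum at m = 0: t = λ / (4 n) = 573 / (4 × 1.266) = 113 nm.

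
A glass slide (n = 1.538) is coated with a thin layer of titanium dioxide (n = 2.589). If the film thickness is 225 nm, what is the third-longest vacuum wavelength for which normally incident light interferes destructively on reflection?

At the upper boundary (n = 1.0 to n = 2.589) the reflected ray undergoes a half-wave phase shift.
Ray reflecting at the bottom interface goes from n = 2.589 toward n = 1.538: no phase shift.
Exactly one π shift → a net half-wave offset.
With one net inversion, destructive interference in reflection requires 2 n t = m λ.
λ = 2 n t / m. The third-longest wavelength is m = 3: λ = 2 × 2.589 × 225 / 3.00 = 388 nm.

388 nm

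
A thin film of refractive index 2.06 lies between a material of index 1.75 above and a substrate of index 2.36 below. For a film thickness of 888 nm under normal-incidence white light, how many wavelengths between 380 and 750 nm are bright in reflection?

5

Ray reflecting at the top interface goes from n = 1.75 toward n = 2.06: a half-wave phase shift.
Bottom surface (2.06 → 2.36): reflection off a higher-index medium gives a half-wave phase shift.
Zero or two π shifts → no net half-wave offset.
So the condition for constructive reflection is 2 n t = m λ.
λ = 2 n t / m = 3659 / m nm.
m=4: 915 nm (IR); m=5: 732 nm (visible); m=6: 610 nm (visible); m=7: 523 nm (visible); m=8: 457 nm (visible); m=9: 407 nm (visible); m=10: 366 nm (UV).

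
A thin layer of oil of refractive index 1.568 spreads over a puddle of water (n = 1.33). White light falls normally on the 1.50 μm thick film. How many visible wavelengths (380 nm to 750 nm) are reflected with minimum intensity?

6

At the upper boundary (n = 1.0 to n = 1.568) the reflected ray undergoes a half-wave phase shift.
At the lower boundary (n = 1.568 to n = 1.33) the reflected ray undergoes no phase shift.
Exactly one π shift → a net half-wave offset.
So the condition for destructive reflection is 2 n t = m λ.
λ = 2 n t / m = 4704 / m nm.
m=6: 784 nm (IR); m=7: 672 nm (visible); m=8: 588 nm (visible); m=9: 523 nm (visible); m=10: 470 nm (visible); m=11: 428 nm (visible); m=12: 392 nm (visible); m=13: 362 nm (UV).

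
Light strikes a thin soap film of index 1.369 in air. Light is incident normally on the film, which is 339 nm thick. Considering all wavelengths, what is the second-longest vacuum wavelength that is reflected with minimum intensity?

Top surface (1.0 → 1.369): reflection off a higher-index medium gives a half-wave phase shift.
At the lower boundary (n = 1.369 to n = 1.0) the reflected ray undergoes no phase shift.
The two reflections differ by half a wavelength.
For minimum reflection here: 2 n t = m λ.
λ = 2 n t / m. The second-longest wavelength is m = 2: λ = 2 × 1.369 × 339 / 2.00 = 464 nm.

464 nm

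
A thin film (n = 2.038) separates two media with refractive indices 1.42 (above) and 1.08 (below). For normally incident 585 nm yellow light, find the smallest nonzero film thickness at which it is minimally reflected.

144 nm

Top surface (1.42 → 2.038): reflection off a higher-index medium gives a half-wave phase shift.
Bottom surface (2.038 → 1.08): reflection off a lower-index medium gives no phase shift.
Exactly one π shift → a net half-wave offset.
So the condition for destructive reflection is 2 n t = m λ.
Minimum nonzero at m = 1: t = λ / (2 n) = 585 / (2 × 2.038) = 144 nm.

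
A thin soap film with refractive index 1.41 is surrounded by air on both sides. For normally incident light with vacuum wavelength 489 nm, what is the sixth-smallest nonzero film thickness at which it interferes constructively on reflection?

954 nm

Ray reflecting at the top interface goes from n = 1.0 toward n = 1.41: a half-wave phase shift.
At the lower boundary (n = 1.41 to n = 1.0) the reflected ray undergoes no phase shift.
Net: one phase inversion between the two reflected rays.
For maximum reflection here: 2 n t = (m + ½) λ.
The sixth-smallest nonzero thickness corresponds to m = 5: t = (m + ½) λ / (2 n) = 5.50 × 489 / (2 × 1.41) = 954 nm.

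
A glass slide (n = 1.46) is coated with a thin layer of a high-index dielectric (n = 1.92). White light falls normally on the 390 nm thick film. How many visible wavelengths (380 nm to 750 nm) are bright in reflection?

2

At the upper boundary (n = 1.0 to n = 1.92) the reflected ray undergoes a half-wave phase shift.
At the lower boundary (n = 1.92 to n = 1.46) the reflected ray undergoes no phase shift.
Exactly one π shift → a net half-wave offset.
So the condition for constructive reflection is 2 n t = (m + ½) λ.
λ = 2 n t / (m + ½) = 1498 / (m + ½) nm.
m=1: 998 nm (IR); m=2: 599 nm (visible); m=3: 428 nm (visible); m=4: 333 nm (UV).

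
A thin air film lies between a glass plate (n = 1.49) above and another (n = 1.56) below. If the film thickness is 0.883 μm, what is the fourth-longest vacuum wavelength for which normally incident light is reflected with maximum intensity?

At the upper boundary (n = 1.49 to n = 1.0) the reflected ray undergoes no phase shift.
At the lower boundary (n = 1.0 to n = 1.56) the reflected ray undergoes a half-wave phase shift.
The two reflections differ by half a wavelength.
For maximum reflection here: 2 n t = (m + ½) λ.
λ = 2 n t / (m + ½). The fourth-longest wavelength is m = 3: λ = 2 × 1.0 × 883 / 3.50 = 505 nm.

505 nm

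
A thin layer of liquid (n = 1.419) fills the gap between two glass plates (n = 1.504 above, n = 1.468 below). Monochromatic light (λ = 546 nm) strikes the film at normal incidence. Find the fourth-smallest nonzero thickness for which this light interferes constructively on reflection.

Top surface (1.504 → 1.419): reflection off a lower-index medium gives no phase shift.
Ray reflecting at the bottom interface goes from n = 1.419 toward n = 1.468: a half-wave phase shift.
The two reflections differ by half a wavelength.
For maximum reflection here: 2 n t = (m + ½) λ.
The fourth-smallest nonzero thickness corresponds to m = 3: t = (m + ½) λ / (2 n) = 3.50 × 546 / (2 × 1.419) = 673 nm.

673 nm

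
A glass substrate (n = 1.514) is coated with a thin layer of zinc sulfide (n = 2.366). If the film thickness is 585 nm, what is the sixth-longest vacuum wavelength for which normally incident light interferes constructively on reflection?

503 nm

Top surface (1.0 → 2.366): reflection off a higher-index medium gives a half-wave phase shift.
Bottom surface (2.366 → 1.514): reflection off a lower-index medium gives no phase shift.
Exactly one π shift → a net half-wave offset.
With one net inversion, constructive interference in reflection requires 2 n t = (m + ½) λ.
λ = 2 n t / (m + ½). The sixth-longest wavelength is m = 5: λ = 2 × 2.366 × 585 / 5.50 = 503 nm.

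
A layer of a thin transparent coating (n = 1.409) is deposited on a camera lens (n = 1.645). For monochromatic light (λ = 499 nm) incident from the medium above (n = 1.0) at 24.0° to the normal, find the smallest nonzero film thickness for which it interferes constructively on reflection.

185 nm

Top surface (1.0 → 1.409): reflection off a higher-index medium gives a half-wave phase shift.
At the lower boundary (n = 1.409 to n = 1.645) the reflected ray undergoes a half-wave phase shift.
The two reflections carry the same phase change, so no net offset.
So the condition for constructive reflection is 2 n t cos θ_r = m λ.
Snell's law: 1.0 sin 24.0° = 1.409 sin θ_r → sin θ_r = 0.289, cos θ_r = 0.957.
Minimum nonzero at m = 1: t = λ / (2 n cos θ_r) = 499 / (2 × 1.409 × 0.957) = 185 nm.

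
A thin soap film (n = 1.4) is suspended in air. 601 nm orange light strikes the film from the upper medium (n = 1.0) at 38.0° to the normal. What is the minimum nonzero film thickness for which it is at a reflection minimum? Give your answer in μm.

Top surface (1.0 → 1.4): reflection off a higher-index medium gives a half-wave phase shift.
Ray reflecting at the bottom interface goes from n = 1.4 toward n = 1.0: no phase shift.
The two reflections differ by half a wavelength.
With one net inversion, destructive interference in reflection requires 2 n t cos θ_r = m λ.
Snell's law: 1.0 sin 38.0° = 1.4 sin θ_r → sin θ_r = 0.440, cos θ_r = 0.898.
Minimum nonzero at m = 1: t = λ / (2 n cos θ_r) = 601 / (2 × 1.4 × 0.898) = 239 nm.

0.239 μm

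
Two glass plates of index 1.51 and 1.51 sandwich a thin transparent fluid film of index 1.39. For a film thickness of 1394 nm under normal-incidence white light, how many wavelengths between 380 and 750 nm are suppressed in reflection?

Ray reflecting at the top interface goes from n = 1.51 toward n = 1.39: no phase shift.
Ray reflecting at the bottom interface goes from n = 1.39 toward n = 1.51: a half-wave phase shift.
Exactly one π shift → a net half-wave offset.
With one net inversion, destructive interference in reflection requires 2 n t = m λ.
λ = 2 n t / m = 3875 / m nm.
m=5: 775 nm (IR); m=6: 646 nm (visible); m=7: 554 nm (visible); m=8: 484 nm (visible); m=9: 431 nm (visible); m=10: 388 nm (visible); m=11: 352 nm (UV).

5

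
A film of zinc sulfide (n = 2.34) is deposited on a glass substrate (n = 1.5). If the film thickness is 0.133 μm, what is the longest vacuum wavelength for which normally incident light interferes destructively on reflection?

Top surface (1.0 → 2.34): reflection off a higher-index medium gives a half-wave phase shift.
Bottom surface (2.34 → 1.5): reflection off a lower-index medium gives no phase shift.
The two reflections differ by half a wavelength.
So the condition for destructive reflection is 2 n t = m λ.
λ = 2 n t / m. The longest wavelength is m = 1: λ = 2 × 2.34 × 133 / 1.00 = 622 nm.

622 nm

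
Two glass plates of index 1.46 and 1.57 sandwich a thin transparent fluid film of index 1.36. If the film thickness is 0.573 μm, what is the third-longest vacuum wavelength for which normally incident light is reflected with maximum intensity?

623 nm

At the upper boundary (n = 1.46 to n = 1.36) the reflected ray undergoes no phase shift.
Ray reflecting at the bottom interface goes from n = 1.36 toward n = 1.57: a half-wave phase shift.
Net: one phase inversion between the two reflected rays.
With one net inversion, constructive interference in reflection requires 2 n t = (m + ½) λ.
λ = 2 n t / (m + ½). The third-longest wavelength is m = 2: λ = 2 × 1.36 × 573 / 2.50 = 623 nm.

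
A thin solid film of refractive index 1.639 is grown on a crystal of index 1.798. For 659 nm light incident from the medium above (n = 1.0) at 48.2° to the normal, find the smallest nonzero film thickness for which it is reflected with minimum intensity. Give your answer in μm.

0.113 μm

At the upper boundary (n = 1.0 to n = 1.639) the reflected ray undergoes a half-wave phase shift.
At the lower boundary (n = 1.639 to n = 1.798) the reflected ray undergoes a half-wave phase shift.
Zero or two π shifts → no net half-wave offset.
So the condition for destructive reflection is 2 n t cos θ_r = (m + ½) λ.
Snell's law: 1.0 sin 48.2° = 1.639 sin θ_r → sin θ_r = 0.455, cos θ_r = 0.891.
Minimum at m = 0: t = λ / (4 n cos θ_r) = 659 / (4 × 1.639 × 0.891) = 113 nm.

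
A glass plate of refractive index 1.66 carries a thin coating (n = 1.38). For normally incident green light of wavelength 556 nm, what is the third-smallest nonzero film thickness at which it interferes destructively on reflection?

504 nm

At the upper boundary (n = 1.0 to n = 1.38) the reflected ray undergoes a half-wave phase shift.
Bottom surface (1.38 → 1.66): reflection off a higher-index medium gives a half-wave phase shift.
Net: no relative phase inversion (both shifts match).
With no net inversion, destructive interference in reflection requires 2 n t = (m + ½) λ.
The third-smallest nonzero thickness corresponds to m = 2: t = (m + ½) λ / (2 n) = 2.50 × 556 / (2 × 1.38) = 504 nm.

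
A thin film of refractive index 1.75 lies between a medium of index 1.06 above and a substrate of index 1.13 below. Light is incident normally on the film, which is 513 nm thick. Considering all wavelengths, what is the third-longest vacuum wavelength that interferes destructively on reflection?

Ray reflecting at the top interface goes from n = 1.06 toward n = 1.75: a half-wave phase shift.
At the lower boundary (n = 1.75 to n = 1.13) the reflected ray undergoes no phase shift.
The two reflections differ by half a wavelength.
With one net inversion, destructive interference in reflection requires 2 n t = m λ.
λ = 2 n t / m. The third-longest wavelength is m = 3: λ = 2 × 1.75 × 513 / 3.00 = 599 nm.

599 nm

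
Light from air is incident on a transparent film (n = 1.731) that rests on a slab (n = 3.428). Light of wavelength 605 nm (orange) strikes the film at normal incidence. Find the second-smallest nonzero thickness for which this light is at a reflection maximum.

350 nm

Ray reflecting at the top interface goes from n = 1.0 toward n = 1.731: a half-wave phase shift.
Bottom surface (1.731 → 3.428): reflection off a higher-index medium gives a half-wave phase shift.
The two reflections carry the same phase change, so no net offset.
For maximum reflection here: 2 n t = m λ.
The second-smallest nonzero thickness corresponds to m = 2: t = m λ / (2 n) = 2.00 × 605 / (2 × 1.731) = 350 nm.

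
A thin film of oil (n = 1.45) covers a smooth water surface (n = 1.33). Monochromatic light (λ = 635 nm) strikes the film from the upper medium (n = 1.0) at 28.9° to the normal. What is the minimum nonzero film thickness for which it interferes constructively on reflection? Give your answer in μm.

At the upper boundary (n = 1.0 to n = 1.45) the reflected ray undergoes a half-wave phase shift.
At the lower boundary (n = 1.45 to n = 1.33) the reflected ray undergoes no phase shift.
Exactly one π shift → a net half-wave offset.
For bright reflection here: 2 n t cos θ_r = (m + ½) λ.
Snell's law: 1.0 sin 28.9° = 1.45 sin θ_r → sin θ_r = 0.333, cos θ_r = 0.943.
Minimum at m = 0: t = λ / (4 n cos θ_r) = 635 / (4 × 1.45 × 0.943) = 116 nm.

0.116 μm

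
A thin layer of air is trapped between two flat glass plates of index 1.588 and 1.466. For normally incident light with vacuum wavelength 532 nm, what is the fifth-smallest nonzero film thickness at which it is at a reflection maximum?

Ray reflecting at the top interface goes from n = 1.588 toward n = 1.0: no phase shift.
At the lower boundary (n = 1.0 to n = 1.466) the reflected ray undergoes a half-wave phase shift.
Exactly one π shift → a net half-wave offset.
So the condition for constructive reflection is 2 n t = (m + ½) λ.
The fifth-smallest nonzero thickness corresponds to m = 4: t = (m + ½) λ / (2 n) = 4.50 × 532 / (2 × 1.0) = 1197 nm.

1197 nm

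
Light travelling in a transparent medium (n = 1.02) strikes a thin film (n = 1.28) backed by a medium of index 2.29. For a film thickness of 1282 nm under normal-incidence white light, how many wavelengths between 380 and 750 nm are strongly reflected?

Top surface (1.02 → 1.28): reflection off a higher-index medium gives a half-wave phase shift.
Ray reflecting at the bottom interface goes from n = 1.28 toward n = 2.29: a half-wave phase shift.
Zero or two π shifts → no net half-wave offset.
With no net inversion, constructive interference in reflection requires 2 n t = m λ.
λ = 2 n t / m = 3282 / m nm.
m=4: 820 nm (IR); m=5: 656 nm (visible); m=6: 547 nm (visible); m=7: 469 nm (visible); m=8: 410 nm (visible); m=9: 365 nm (UV).

4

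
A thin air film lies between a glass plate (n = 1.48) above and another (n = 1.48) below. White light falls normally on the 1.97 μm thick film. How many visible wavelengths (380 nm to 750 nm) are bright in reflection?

Top surface (1.48 → 1.0): reflection off a lower-index medium gives no phase shift.
Ray reflecting at the bottom interface goes from n = 1.0 toward n = 1.48: a half-wave phase shift.
The two reflections differ by half a wavelength.
With one net inversion, constructive interference in reflection requires 2 n t = (m + ½) λ.
λ = 2 n t / (m + ½) = 3940 / (m + ½) nm.
m=4: 876 nm (IR); m=5: 716 nm (visible); m=6: 606 nm (visible); m=7: 525 nm (visible); m=8: 464 nm (visible); m=9: 415 nm (visible); m=10: 375 nm (UV).

5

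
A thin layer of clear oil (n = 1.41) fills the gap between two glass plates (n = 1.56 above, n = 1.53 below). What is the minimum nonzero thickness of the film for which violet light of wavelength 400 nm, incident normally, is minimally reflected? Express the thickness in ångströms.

At the upper boundary (n = 1.56 to n = 1.41) the reflected ray undergoes no phase shift.
At the lower boundary (n = 1.41 to n = 1.53) the reflected ray undergoes a half-wave phase shift.
Net: one phase inversion between the two reflected rays.
So the condition for destructive reflection is 2 n t = m λ.
Minimum nonzero at m = 1: t = λ / (2 n) = 400 / (2 × 1.41) = 142 nm.

1418 Å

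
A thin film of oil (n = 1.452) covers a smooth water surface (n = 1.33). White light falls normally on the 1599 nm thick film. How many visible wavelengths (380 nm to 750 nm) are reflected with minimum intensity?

6

At the upper boundary (n = 1.0 to n = 1.452) the reflected ray undergoes a half-wave phase shift.
At the lower boundary (n = 1.452 to n = 1.33) the reflected ray undergoes no phase shift.
Net: one phase inversion between the two reflected rays.
So the condition for destructive reflection is 2 n t = m λ.
λ = 2 n t / m = 4643 / m nm.
m=6: 774 nm (IR); m=7: 663 nm (visible); m=8: 580 nm (visible); m=9: 516 nm (visible); m=10: 464 nm (visible); m=11: 422 nm (visible); m=12: 387 nm (visible); m=13: 357 nm (UV).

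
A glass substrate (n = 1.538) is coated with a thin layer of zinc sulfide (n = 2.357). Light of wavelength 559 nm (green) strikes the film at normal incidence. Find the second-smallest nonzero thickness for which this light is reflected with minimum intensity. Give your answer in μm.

Ray reflecting at the top interface goes from n = 1.0 toward n = 2.357: a half-wave phase shift.
Bottom surface (2.357 → 1.538): reflection off a lower-index medium gives no phase shift.
The two reflections differ by half a wavelength.
With one net inversion, destructive interference in reflection requires 2 n t = m λ.
The second-smallest nonzero thickness corresponds to m = 2: t = m λ / (2 n) = 2.00 × 559 / (2 × 2.357) = 237 nm.

0.237 μm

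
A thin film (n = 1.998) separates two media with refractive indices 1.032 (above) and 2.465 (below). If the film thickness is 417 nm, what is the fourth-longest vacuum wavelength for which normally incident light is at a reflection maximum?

417 nm

Ray reflecting at the top interface goes from n = 1.032 toward n = 1.998: a half-wave phase shift.
Ray reflecting at the bottom interface goes from n = 1.998 toward n = 2.465: a half-wave phase shift.
Zero or two π shifts → no net half-wave offset.
For maximum reflection here: 2 n t = m λ.
λ = 2 n t / m. The fourth-longest wavelength is m = 4: λ = 2 × 1.998 × 417 / 4.00 = 417 nm.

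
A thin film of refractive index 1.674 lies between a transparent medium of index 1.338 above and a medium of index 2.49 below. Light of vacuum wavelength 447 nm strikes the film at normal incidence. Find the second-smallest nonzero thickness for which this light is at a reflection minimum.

Ray reflecting at the top interface goes from n = 1.338 toward n = 1.674: a half-wave phase shift.
At the lower boundary (n = 1.674 to n = 2.49) the reflected ray undergoes a half-wave phase shift.
Zero or two π shifts → no net half-wave offset.
So the condition for destructive reflection is 2 n t = (m + ½) λ.
The second-smallest nonzero thickness corresponds to m = 1: t = (m + ½) λ / (2 n) = 1.50 × 447 / (2 × 1.674) = 200 nm.

200 nm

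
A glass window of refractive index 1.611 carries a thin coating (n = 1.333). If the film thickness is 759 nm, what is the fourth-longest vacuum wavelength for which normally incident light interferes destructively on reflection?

Ray reflecting at the top interface goes from n = 1.0 toward n = 1.333: a half-wave phase shift.
Ray reflecting at the bottom interface goes from n = 1.333 toward n = 1.611: a half-wave phase shift.
Zero or two π shifts → no net half-wave offset.
For dark reflection here: 2 n t = (m + ½) λ.
λ = 2 n t / (m + ½). The fourth-longest wavelength is m = 3: λ = 2 × 1.333 × 759 / 3.50 = 578 nm.

578 nm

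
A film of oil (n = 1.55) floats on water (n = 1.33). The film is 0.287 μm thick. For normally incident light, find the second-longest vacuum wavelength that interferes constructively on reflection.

593 nm

At the upper boundary (n = 1.0 to n = 1.55) the reflected ray undergoes a half-wave phase shift.
Bottom surface (1.55 → 1.33): reflection off a lower-index medium gives no phase shift.
Exactly one π shift → a net half-wave offset.
With one net inversion, constructive interference in reflection requires 2 n t = (m + ½) λ.
λ = 2 n t / (m + ½). The second-longest wavelength is m = 1: λ = 2 × 1.55 × 287 / 1.50 = 593 nm.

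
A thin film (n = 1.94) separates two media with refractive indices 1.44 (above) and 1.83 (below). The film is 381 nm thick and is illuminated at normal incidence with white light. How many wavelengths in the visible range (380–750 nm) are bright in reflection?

Ray reflecting at the top interface goes from n = 1.44 toward n = 1.94: a half-wave phase shift.
Bottom surface (1.94 → 1.83): reflection off a lower-index medium gives no phase shift.
Net: one phase inversion between the two reflected rays.
So the condition for constructive reflection is 2 n t = (m + ½) λ.
λ = 2 n t / (m + ½) = 1478 / (m + ½) nm.
m=1: 986 nm (IR); m=2: 591 nm (visible); m=3: 422 nm (visible); m=4: 329 nm (UV).

2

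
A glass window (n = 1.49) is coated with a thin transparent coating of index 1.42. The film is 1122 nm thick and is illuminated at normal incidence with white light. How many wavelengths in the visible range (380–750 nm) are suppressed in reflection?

4

Top surface (1.0 → 1.42): reflection off a higher-index medium gives a half-wave phase shift.
Bottom surface (1.42 → 1.49): reflection off a higher-index medium gives a half-wave phase shift.
Net: no relative phase inversion (both shifts match).
For minimum reflection here: 2 n t = (m + ½) λ.
λ = 2 n t / (m + ½) = 3186 / (m + ½) nm.
m=3: 910 nm (IR); m=4: 708 nm (visible); m=5: 579 nm (visible); m=6: 490 nm (visible); m=7: 425 nm (visible); m=8: 375 nm (UV).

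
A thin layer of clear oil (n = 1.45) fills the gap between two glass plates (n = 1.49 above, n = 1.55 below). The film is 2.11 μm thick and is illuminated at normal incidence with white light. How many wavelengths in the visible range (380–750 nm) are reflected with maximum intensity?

At the upper boundary (n = 1.49 to n = 1.45) the reflected ray undergoes no phase shift.
At the lower boundary (n = 1.45 to n = 1.55) the reflected ray undergoes a half-wave phase shift.
The two reflections differ by half a wavelength.
So the condition for constructive reflection is 2 n t = (m + ½) λ.
λ = 2 n t / (m + ½) = 6119 / (m + ½) nm.
m=7: 816 nm (IR); m=8: 720 nm (visible); m=9: 644 nm (visible); m=10: 583 nm (visible); m=11: 532 nm (visible); m=12: 490 nm (visible); m=13: 453 nm (visible); m=14: 422 nm (visible); m=15: 395 nm (visible); m=16: 371 nm (UV).

8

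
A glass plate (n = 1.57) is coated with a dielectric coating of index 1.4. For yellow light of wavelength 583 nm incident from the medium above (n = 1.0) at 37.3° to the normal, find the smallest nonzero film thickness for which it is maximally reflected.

231 nm

Ray reflecting at the top interface goes from n = 1.0 toward n = 1.4: a half-wave phase shift.
Ray reflecting at the bottom interface goes from n = 1.4 toward n = 1.57: a half-wave phase shift.
Zero or two π shifts → no net half-wave offset.
So the condition for constructive reflection is 2 n t cos θ_r = m λ.
Snell's law: 1.0 sin 37.3° = 1.4 sin θ_r → sin θ_r = 0.433, cos θ_r = 0.901.
Minimum nonzero at m = 1: t = λ / (2 n cos θ_r) = 583 / (2 × 1.4 × 0.901) = 231 nm.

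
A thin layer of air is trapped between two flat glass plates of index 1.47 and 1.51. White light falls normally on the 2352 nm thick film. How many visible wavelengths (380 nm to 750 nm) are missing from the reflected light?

Top surface (1.47 → 1.0): reflection off a lower-index medium gives no phase shift.
At the lower boundary (n = 1.0 to n = 1.51) the reflected ray undergoes a half-wave phase shift.
Exactly one π shift → a net half-wave offset.
With one net inversion, destructive interference in reflection requires 2 n t = m λ.
λ = 2 n t / m = 4704 / m nm.
m=6: 784 nm (IR); m=7: 672 nm (visible); m=8: 588 nm (visible); m=9: 523 nm (visible); m=10: 470 nm (visible); m=11: 428 nm (visible); m=12: 392 nm (visible); m=13: 362 nm (UV).

6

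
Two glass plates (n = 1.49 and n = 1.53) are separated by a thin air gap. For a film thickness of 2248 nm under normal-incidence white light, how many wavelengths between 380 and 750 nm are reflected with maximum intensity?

6

At the upper boundary (n = 1.49 to n = 1.0) the reflected ray undergoes no phase shift.
Bottom surface (1.0 → 1.53): reflection off a higher-index medium gives a half-wave phase shift.
Exactly one π shift → a net half-wave offset.
So the condition for constructive reflection is 2 n t = (m + ½) λ.
λ = 2 n t / (m + ½) = 4496 / (m + ½) nm.
m=5: 817 nm (IR); m=6: 692 nm (visible); m=7: 599 nm (visible); m=8: 529 nm (visible); m=9: 473 nm (visible); m=10: 428 nm (visible); m=11: 391 nm (visible); m=12: 360 nm (UV).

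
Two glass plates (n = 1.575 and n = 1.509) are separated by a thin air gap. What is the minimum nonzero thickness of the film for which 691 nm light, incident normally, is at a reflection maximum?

Ray reflecting at the top interface goes from n = 1.575 toward n = 1.0: no phase shift.
At the lower boundary (n = 1.0 to n = 1.509) the reflected ray undergoes a half-wave phase shift.
Exactly one π shift → a net half-wave offset.
For strong reflection here: 2 n t = (m + ½) λ.
Minimum at m = 0: t = λ / (4 n) = 691 / (4 × 1.0) = 173 nm.

173 nm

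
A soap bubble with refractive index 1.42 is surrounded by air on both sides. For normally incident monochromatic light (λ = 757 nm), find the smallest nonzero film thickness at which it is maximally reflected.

133 nm

At the upper boundary (n = 1.0 to n = 1.42) the reflected ray undergoes a half-wave phase shift.
Bottom surface (1.42 → 1.0): reflection off a lower-index medium gives no phase shift.
Exactly one π shift → a net half-wave offset.
With one net inversion, constructive interference in reflection requires 2 n t = (m + ½) λ.
Minimum at m = 0: t = λ / (4 n) = 757 / (4 × 1.42) = 133 nm.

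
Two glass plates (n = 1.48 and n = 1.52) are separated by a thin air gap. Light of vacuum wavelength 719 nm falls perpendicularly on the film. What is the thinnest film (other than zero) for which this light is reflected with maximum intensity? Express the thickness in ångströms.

1798 Å

Top surface (1.48 → 1.0): reflection off a lower-index medium gives no phase shift.
At the lower boundary (n = 1.0 to n = 1.52) the reflected ray undergoes a half-wave phase shift.
Net: one phase inversion between the two reflected rays.
For bright reflection here: 2 n t = (m + ½) λ.
Minimum at m = 0: t = λ / (4 n) = 719 / (4 × 1.0) = 180 nm.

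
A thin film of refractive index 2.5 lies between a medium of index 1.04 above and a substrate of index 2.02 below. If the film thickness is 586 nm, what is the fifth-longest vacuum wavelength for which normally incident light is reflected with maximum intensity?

651 nm

At the upper boundary (n = 1.04 to n = 2.5) the reflected ray undergoes a half-wave phase shift.
Ray reflecting at the bottom interface goes from n = 2.5 toward n = 2.02: no phase shift.
Net: one phase inversion between the two reflected rays.
So the condition for constructive reflection is 2 n t = (m + ½) λ.
λ = 2 n t / (m + ½). The fifth-longest wavelength is m = 4: λ = 2 × 2.5 × 586 / 4.50 = 651 nm.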